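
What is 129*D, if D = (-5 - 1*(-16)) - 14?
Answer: -387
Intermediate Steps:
D = -3 (D = (-5 + 16) - 14 = 11 - 14 = -3)
129*D = 129*(-3) = -387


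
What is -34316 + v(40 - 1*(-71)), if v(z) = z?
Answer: -34205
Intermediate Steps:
-34316 + v(40 - 1*(-71)) = -34316 + (40 - 1*(-71)) = -34316 + (40 + 71) = -34316 + 111 = -34205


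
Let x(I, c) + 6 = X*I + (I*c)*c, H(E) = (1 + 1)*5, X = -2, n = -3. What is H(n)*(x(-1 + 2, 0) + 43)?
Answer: 350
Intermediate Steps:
H(E) = 10 (H(E) = 2*5 = 10)
x(I, c) = -6 - 2*I + I*c² (x(I, c) = -6 + (-2*I + (I*c)*c) = -6 + (-2*I + I*c²) = -6 - 2*I + I*c²)
H(n)*(x(-1 + 2, 0) + 43) = 10*((-6 - 2*(-1 + 2) + (-1 + 2)*0²) + 43) = 10*((-6 - 2*1 + 1*0) + 43) = 10*((-6 - 2 + 0) + 43) = 10*(-8 + 43) = 10*35 = 350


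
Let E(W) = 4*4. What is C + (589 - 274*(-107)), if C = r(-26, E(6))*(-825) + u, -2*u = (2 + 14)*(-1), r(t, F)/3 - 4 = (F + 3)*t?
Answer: 1242665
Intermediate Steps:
E(W) = 16
r(t, F) = 12 + 3*t*(3 + F) (r(t, F) = 12 + 3*((F + 3)*t) = 12 + 3*((3 + F)*t) = 12 + 3*(t*(3 + F)) = 12 + 3*t*(3 + F))
u = 8 (u = -(2 + 14)*(-1)/2 = -8*(-1) = -½*(-16) = 8)
C = 1212758 (C = (12 + 9*(-26) + 3*16*(-26))*(-825) + 8 = (12 - 234 - 1248)*(-825) + 8 = -1470*(-825) + 8 = 1212750 + 8 = 1212758)
C + (589 - 274*(-107)) = 1212758 + (589 - 274*(-107)) = 1212758 + (589 + 29318) = 1212758 + 29907 = 1242665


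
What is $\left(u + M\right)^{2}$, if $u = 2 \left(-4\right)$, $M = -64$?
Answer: $5184$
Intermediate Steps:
$u = -8$
$\left(u + M\right)^{2} = \left(-8 - 64\right)^{2} = \left(-72\right)^{2} = 5184$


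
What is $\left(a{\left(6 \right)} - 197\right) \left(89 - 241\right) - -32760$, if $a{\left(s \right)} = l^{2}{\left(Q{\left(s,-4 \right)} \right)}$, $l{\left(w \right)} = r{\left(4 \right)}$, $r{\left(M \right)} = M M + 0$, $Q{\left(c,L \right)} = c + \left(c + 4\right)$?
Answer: $23792$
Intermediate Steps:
$Q{\left(c,L \right)} = 4 + 2 c$ ($Q{\left(c,L \right)} = c + \left(4 + c\right) = 4 + 2 c$)
$r{\left(M \right)} = M^{2}$ ($r{\left(M \right)} = M^{2} + 0 = M^{2}$)
$l{\left(w \right)} = 16$ ($l{\left(w \right)} = 4^{2} = 16$)
$a{\left(s \right)} = 256$ ($a{\left(s \right)} = 16^{2} = 256$)
$\left(a{\left(6 \right)} - 197\right) \left(89 - 241\right) - -32760 = \left(256 - 197\right) \left(89 - 241\right) - -32760 = 59 \left(-152\right) + 32760 = -8968 + 32760 = 23792$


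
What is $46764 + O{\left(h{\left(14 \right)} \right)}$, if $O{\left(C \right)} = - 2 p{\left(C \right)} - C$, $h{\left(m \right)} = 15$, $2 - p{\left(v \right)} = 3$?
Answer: $46751$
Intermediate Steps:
$p{\left(v \right)} = -1$ ($p{\left(v \right)} = 2 - 3 = -1$)
$O{\left(C \right)} = 2 - C$ ($O{\left(C \right)} = \left(-2\right) \left(-1\right) - C = 2 - C$)
$46764 + O{\left(h{\left(14 \right)} \right)} = 46764 + \left(2 - 15\right) = 46764 - 13 = 46751$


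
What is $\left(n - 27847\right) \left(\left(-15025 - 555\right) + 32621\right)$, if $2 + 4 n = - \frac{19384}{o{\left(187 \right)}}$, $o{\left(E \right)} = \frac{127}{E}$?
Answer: $- \frac{151420685429}{254} \approx -5.9614 \cdot 10^{8}$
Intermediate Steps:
$n = - \frac{1812531}{254}$ ($n = - \frac{1}{2} + \frac{\left(-19384\right) \frac{1}{127 \cdot \frac{1}{187}}}{4} = - \frac{1}{2} + \frac{\left(-19384\right) \frac{1}{\frac{127}{187}}}{4} = - \frac{1}{2} + \frac{\left(-19384\right) \frac{187}{127}}{4} = - \frac{1}{2} + \frac{1}{4} \left(- \frac{3624808}{127}\right) = - \frac{1}{2} - \frac{906202}{127} = - \frac{1812531}{254} \approx -7135.9$)
$\left(n - 27847\right) \left(\left(-15025 - 555\right) + 32621\right) = \left(- \frac{1812531}{254} - 27847\right) \left(\left(-15025 - 555\right) + 32621\right) = - \frac{8885669 \left(-15580 + 32621\right)}{254} = \left(- \frac{8885669}{254}\right) 17041 = - \frac{151420685429}{254}$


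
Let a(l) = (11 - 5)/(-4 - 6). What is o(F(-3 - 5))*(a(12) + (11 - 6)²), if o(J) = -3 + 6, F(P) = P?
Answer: 366/5 ≈ 73.200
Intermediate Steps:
a(l) = -⅗ (a(l) = 6/(-10) = 6*(-⅒) = -⅗)
o(J) = 3
o(F(-3 - 5))*(a(12) + (11 - 6)²) = 3*(-⅗ + (11 - 6)²) = 3*(-⅗ + 5²) = 3*(-⅗ + 25) = 3*(122/5) = 366/5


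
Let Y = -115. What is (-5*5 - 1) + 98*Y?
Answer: -11296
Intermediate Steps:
(-5*5 - 1) + 98*Y = (-5*5 - 1) + 98*(-115) = (-25 - 1) - 11270 = -26 - 11270 = -11296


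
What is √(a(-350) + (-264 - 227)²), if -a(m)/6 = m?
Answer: √243181 ≈ 493.13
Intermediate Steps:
a(m) = -6*m
√(a(-350) + (-264 - 227)²) = √(-6*(-350) + (-264 - 227)²) = √(2100 + (-491)²) = √(2100 + 241081) = √243181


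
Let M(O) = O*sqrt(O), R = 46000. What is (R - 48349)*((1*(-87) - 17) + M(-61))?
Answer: 244296 + 143289*I*sqrt(61) ≈ 2.443e+5 + 1.1191e+6*I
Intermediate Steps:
M(O) = O**(3/2)
(R - 48349)*((1*(-87) - 17) + M(-61)) = (46000 - 48349)*((1*(-87) - 17) + (-61)**(3/2)) = -2349*((-87 - 17) - 61*I*sqrt(61)) = -2349*(-104 - 61*I*sqrt(61)) = 244296 + 143289*I*sqrt(61)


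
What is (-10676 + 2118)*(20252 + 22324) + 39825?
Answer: -364325583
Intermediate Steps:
(-10676 + 2118)*(20252 + 22324) + 39825 = -8558*42576 + 39825 = -364365408 + 39825 = -364325583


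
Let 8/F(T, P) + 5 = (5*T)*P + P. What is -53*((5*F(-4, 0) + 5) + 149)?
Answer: -7738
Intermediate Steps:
F(T, P) = 8/(-5 + P + 5*P*T) (F(T, P) = 8/(-5 + ((5*T)*P + P)) = 8/(-5 + (5*P*T + P)) = 8/(-5 + (P + 5*P*T)) = 8/(-5 + P + 5*P*T))
-53*((5*F(-4, 0) + 5) + 149) = -53*((5*(8/(-5 + 0 + 5*0*(-4))) + 5) + 149) = -53*((5*(8/(-5 + 0 + 0)) + 5) + 149) = -53*((5*(8/(-5)) + 5) + 149) = -53*((5*(8*(-⅕)) + 5) + 149) = -53*((5*(-8/5) + 5) + 149) = -53*((-8 + 5) + 149) = -53*(-3 + 149) = -53*146 = -7738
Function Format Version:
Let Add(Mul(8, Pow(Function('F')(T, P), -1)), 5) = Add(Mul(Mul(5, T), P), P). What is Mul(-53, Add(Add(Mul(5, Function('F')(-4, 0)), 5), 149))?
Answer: -7738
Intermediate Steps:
Function('F')(T, P) = Mul(8, Pow(Add(-5, P, Mul(5, P, T)), -1)) (Function('F')(T, P) = Mul(8, Pow(Add(-5, Add(Mul(Mul(5, T), P), P)), -1)) = Mul(8, Pow(Add(-5, Add(Mul(5, P, T), P)), -1)) = Mul(8, Pow(Add(-5, Add(P, Mul(5, P, T))), -1)) = Mul(8, Pow(Add(-5, P, Mul(5, P, T)), -1)))
Mul(-53, Add(Add(Mul(5, Function('F')(-4, 0)), 5), 149)) = Mul(-53, Add(Add(Mul(5, Mul(8, Pow(Add(-5, 0, Mul(5, 0, -4)), -1))), 5), 149)) = Mul(-53, Add(Add(Mul(5, Mul(8, Pow(Add(-5, 0, 0), -1))), 5), 149)) = Mul(-53, Add(Add(Mul(5, Mul(8, Pow(-5, -1))), 5), 149)) = Mul(-53, Add(Add(Mul(5, Mul(8, Rational(-1, 5))), 5), 149)) = Mul(-53, Add(Add(Mul(5, Rational(-8, 5)), 5), 149)) = Mul(-53, Add(Add(-8, 5), 149)) = Mul(-53, Add(-3, 149)) = Mul(-53, 146) = -7738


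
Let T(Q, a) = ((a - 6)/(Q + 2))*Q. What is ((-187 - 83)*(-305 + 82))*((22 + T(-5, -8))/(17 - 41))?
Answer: 3345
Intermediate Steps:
T(Q, a) = Q*(-6 + a)/(2 + Q) (T(Q, a) = ((-6 + a)/(2 + Q))*Q = Q*(-6 + a)/(2 + Q))
((-187 - 83)*(-305 + 82))*((22 + T(-5, -8))/(17 - 41)) = ((-187 - 83)*(-305 + 82))*((22 - 5*(-6 - 8)/(2 - 5))/(17 - 41)) = (-270*(-223))*((22 - 5*(-14)/(-3))/(-24)) = 60210*((22 - 5*(-⅓)*(-14))*(-1/24)) = 60210*((22 - 70/3)*(-1/24)) = 60210*(-4/3*(-1/24)) = 60210*(1/18) = 3345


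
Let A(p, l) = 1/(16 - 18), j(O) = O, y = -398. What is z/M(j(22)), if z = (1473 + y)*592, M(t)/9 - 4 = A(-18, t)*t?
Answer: -636400/63 ≈ -10102.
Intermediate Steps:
A(p, l) = -½ (A(p, l) = 1/(-2) = -½)
M(t) = 36 - 9*t/2 (M(t) = 36 + 9*(-t/2) = 36 - 9*t/2)
z = 636400 (z = (1473 - 398)*592 = 1075*592 = 636400)
z/M(j(22)) = 636400/(36 - 9/2*22) = 636400/(36 - 99) = 636400/(-63) = 636400*(-1/63) = -636400/63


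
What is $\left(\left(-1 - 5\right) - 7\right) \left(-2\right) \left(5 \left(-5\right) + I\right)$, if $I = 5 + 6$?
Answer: $-364$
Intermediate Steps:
$I = 11$
$\left(\left(-1 - 5\right) - 7\right) \left(-2\right) \left(5 \left(-5\right) + I\right) = \left(\left(-1 - 5\right) - 7\right) \left(-2\right) \left(5 \left(-5\right) + 11\right) = \left(-6 - 7\right) \left(-2\right) \left(-25 + 11\right) = \left(-13\right) \left(-2\right) \left(-14\right) = 26 \left(-14\right) = -364$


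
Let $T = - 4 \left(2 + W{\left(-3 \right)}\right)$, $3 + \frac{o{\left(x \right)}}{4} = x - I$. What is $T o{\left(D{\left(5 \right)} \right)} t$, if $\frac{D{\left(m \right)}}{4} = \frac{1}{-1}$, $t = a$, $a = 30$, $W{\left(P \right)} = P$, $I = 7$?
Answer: $-6720$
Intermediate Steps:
$t = 30$
$D{\left(m \right)} = -4$ ($D{\left(m \right)} = \frac{4}{-1} = 4 \left(-1\right) = -4$)
$o{\left(x \right)} = -40 + 4 x$ ($o{\left(x \right)} = -12 + 4 \left(x - 7\right) = -12 + 4 \left(-7 + x\right) = -12 + \left(-28 + 4 x\right) = -40 + 4 x$)
$T = 4$ ($T = - 4 \left(2 - 3\right) = \left(-4\right) \left(-1\right) = 4$)
$T o{\left(D{\left(5 \right)} \right)} t = 4 \left(-40 + 4 \left(-4\right)\right) 30 = 4 \left(-40 - 16\right) 30 = 4 \left(-56\right) 30 = \left(-224\right) 30 = -6720$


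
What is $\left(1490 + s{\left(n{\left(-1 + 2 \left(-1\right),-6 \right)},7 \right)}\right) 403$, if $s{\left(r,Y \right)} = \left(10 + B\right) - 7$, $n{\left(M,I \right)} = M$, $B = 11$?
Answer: $606112$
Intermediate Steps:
$s{\left(r,Y \right)} = 14$ ($s{\left(r,Y \right)} = \left(10 + 11\right) - 7 = 21 - 7 = 14$)
$\left(1490 + s{\left(n{\left(-1 + 2 \left(-1\right),-6 \right)},7 \right)}\right) 403 = \left(1490 + 14\right) 403 = 1504 \cdot 403 = 606112$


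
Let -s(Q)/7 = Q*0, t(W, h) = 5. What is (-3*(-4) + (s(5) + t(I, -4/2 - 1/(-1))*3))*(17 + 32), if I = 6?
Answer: 1323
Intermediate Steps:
s(Q) = 0 (s(Q) = -7*Q*0 = -7*0 = 0)
(-3*(-4) + (s(5) + t(I, -4/2 - 1/(-1))*3))*(17 + 32) = (-3*(-4) + (0 + 5*3))*(17 + 32) = (12 + (0 + 15))*49 = (12 + 15)*49 = 27*49 = 1323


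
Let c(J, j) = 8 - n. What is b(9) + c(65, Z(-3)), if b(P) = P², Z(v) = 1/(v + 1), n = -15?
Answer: 104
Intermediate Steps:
Z(v) = 1/(1 + v)
c(J, j) = 23 (c(J, j) = 8 - 1*(-15) = 8 + 15 = 23)
b(9) + c(65, Z(-3)) = 9² + 23 = 81 + 23 = 104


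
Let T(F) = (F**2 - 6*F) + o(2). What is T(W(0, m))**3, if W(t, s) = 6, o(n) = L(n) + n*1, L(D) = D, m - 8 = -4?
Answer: 64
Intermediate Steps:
m = 4 (m = 8 - 4 = 4)
o(n) = 2*n (o(n) = n + n*1 = n + n = 2*n)
T(F) = 4 + F**2 - 6*F (T(F) = (F**2 - 6*F) + 2*2 = (F**2 - 6*F) + 4 = 4 + F**2 - 6*F)
T(W(0, m))**3 = (4 + 6**2 - 6*6)**3 = (4 + 36 - 36)**3 = 4**3 = 64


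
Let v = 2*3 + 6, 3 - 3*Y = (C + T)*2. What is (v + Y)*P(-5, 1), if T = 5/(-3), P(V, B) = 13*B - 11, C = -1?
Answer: 266/9 ≈ 29.556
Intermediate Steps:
P(V, B) = -11 + 13*B
T = -5/3 (T = 5*(-⅓) = -5/3 ≈ -1.6667)
Y = 25/9 (Y = 1 - (-1 - 5/3)*2/3 = 1 - (-8)*2/9 = 1 - ⅓*(-16/3) = 1 + 16/9 = 25/9 ≈ 2.7778)
v = 12 (v = 6 + 6 = 12)
(v + Y)*P(-5, 1) = (12 + 25/9)*(-11 + 13*1) = 133*(-11 + 13)/9 = (133/9)*2 = 266/9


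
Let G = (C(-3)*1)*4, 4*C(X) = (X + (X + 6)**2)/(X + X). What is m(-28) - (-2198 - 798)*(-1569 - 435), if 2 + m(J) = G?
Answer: -6003987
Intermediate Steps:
C(X) = (X + (6 + X)**2)/(8*X) (C(X) = ((X + (X + 6)**2)/(X + X))/4 = ((X + (6 + X)**2)/((2*X)))/4 = ((X + (6 + X)**2)*(1/(2*X)))/4 = ((X + (6 + X)**2)/(2*X))/4 = (X + (6 + X)**2)/(8*X))
G = -1 (G = (((1/8)*(-3 + (6 - 3)**2)/(-3))*1)*4 = (((1/8)*(-1/3)*(-3 + 3**2))*1)*4 = (((1/8)*(-1/3)*(-3 + 9))*1)*4 = (((1/8)*(-1/3)*6)*1)*4 = -1/4*1*4 = -1/4*4 = -1)
m(J) = -3 (m(J) = -2 - 1 = -3)
m(-28) - (-2198 - 798)*(-1569 - 435) = -3 - (-2198 - 798)*(-1569 - 435) = -3 - (-2996)*(-2004) = -3 - 1*6003984 = -3 - 6003984 = -6003987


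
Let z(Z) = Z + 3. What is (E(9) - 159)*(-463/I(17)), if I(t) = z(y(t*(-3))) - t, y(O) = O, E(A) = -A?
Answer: -77784/65 ≈ -1196.7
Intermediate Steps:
z(Z) = 3 + Z
I(t) = 3 - 4*t (I(t) = (3 + t*(-3)) - t = (3 - 3*t) - t = 3 - 4*t)
(E(9) - 159)*(-463/I(17)) = (-1*9 - 159)*(-463/(3 - 4*17)) = (-9 - 159)*(-463/(3 - 68)) = -(-77784)/(-65) = -(-77784)*(-1)/65 = -168*463/65 = -77784/65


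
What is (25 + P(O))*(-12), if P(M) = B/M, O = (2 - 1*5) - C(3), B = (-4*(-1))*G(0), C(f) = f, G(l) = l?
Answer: -300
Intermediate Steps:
B = 0 (B = -4*(-1)*0 = 4*0 = 0)
O = -6 (O = (2 - 1*5) - 1*3 = (2 - 5) - 3 = -3 - 3 = -6)
P(M) = 0 (P(M) = 0/M = 0)
(25 + P(O))*(-12) = (25 + 0)*(-12) = 25*(-12) = -300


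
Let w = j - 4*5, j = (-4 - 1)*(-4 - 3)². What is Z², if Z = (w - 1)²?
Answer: 5006411536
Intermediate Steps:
j = -245 (j = -5*(-7)² = -5*49 = -245)
w = -265 (w = -245 - 4*5 = -245 - 1*20 = -245 - 20 = -265)
Z = 70756 (Z = (-265 - 1)² = (-266)² = 70756)
Z² = 70756² = 5006411536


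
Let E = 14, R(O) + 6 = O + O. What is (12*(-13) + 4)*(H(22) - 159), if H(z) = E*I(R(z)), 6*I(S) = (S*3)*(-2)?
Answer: 105032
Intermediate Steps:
R(O) = -6 + 2*O (R(O) = -6 + (O + O) = -6 + 2*O)
I(S) = -S (I(S) = ((S*3)*(-2))/6 = ((3*S)*(-2))/6 = (-6*S)/6 = -S)
H(z) = 84 - 28*z (H(z) = 14*(-(-6 + 2*z)) = 14*(6 - 2*z) = 84 - 28*z)
(12*(-13) + 4)*(H(22) - 159) = (12*(-13) + 4)*((84 - 28*22) - 159) = (-156 + 4)*((84 - 616) - 159) = -152*(-532 - 159) = -152*(-691) = 105032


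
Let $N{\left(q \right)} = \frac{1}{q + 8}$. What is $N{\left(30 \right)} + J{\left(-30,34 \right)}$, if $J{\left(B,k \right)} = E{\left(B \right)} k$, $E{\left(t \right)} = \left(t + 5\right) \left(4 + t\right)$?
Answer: $\frac{839801}{38} \approx 22100.0$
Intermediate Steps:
$E{\left(t \right)} = \left(4 + t\right) \left(5 + t\right)$ ($E{\left(t \right)} = \left(5 + t\right) \left(4 + t\right) = \left(4 + t\right) \left(5 + t\right)$)
$J{\left(B,k \right)} = k \left(20 + B^{2} + 9 B\right)$ ($J{\left(B,k \right)} = \left(20 + B^{2} + 9 B\right) k = k \left(20 + B^{2} + 9 B\right)$)
$N{\left(q \right)} = \frac{1}{8 + q}$
$N{\left(30 \right)} + J{\left(-30,34 \right)} = \frac{1}{8 + 30} + 34 \left(20 + \left(-30\right)^{2} + 9 \left(-30\right)\right) = \frac{1}{38} + 34 \left(20 + 900 - 270\right) = \frac{1}{38} + 34 \cdot 650 = \frac{1}{38} + 22100 = \frac{839801}{38}$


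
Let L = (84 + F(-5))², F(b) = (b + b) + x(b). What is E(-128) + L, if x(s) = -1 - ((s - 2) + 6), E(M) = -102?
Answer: 5374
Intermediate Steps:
x(s) = -5 - s (x(s) = -1 - ((-2 + s) + 6) = -1 - (4 + s) = -1 + (-4 - s) = -5 - s)
F(b) = -5 + b (F(b) = (b + b) + (-5 - b) = 2*b + (-5 - b) = -5 + b)
L = 5476 (L = (84 + (-5 - 5))² = (84 - 10)² = 74² = 5476)
E(-128) + L = -102 + 5476 = 5374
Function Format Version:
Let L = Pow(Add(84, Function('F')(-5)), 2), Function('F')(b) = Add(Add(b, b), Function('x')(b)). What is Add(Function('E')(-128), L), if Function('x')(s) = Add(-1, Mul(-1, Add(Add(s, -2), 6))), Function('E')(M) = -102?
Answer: 5374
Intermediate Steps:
Function('x')(s) = Add(-5, Mul(-1, s)) (Function('x')(s) = Add(-1, Mul(-1, Add(Add(-2, s), 6))) = Add(-1, Mul(-1, Add(4, s))) = Add(-1, Add(-4, Mul(-1, s))) = Add(-5, Mul(-1, s)))
Function('F')(b) = Add(-5, b) (Function('F')(b) = Add(Add(b, b), Add(-5, Mul(-1, b))) = Add(Mul(2, b), Add(-5, Mul(-1, b))) = Add(-5, b))
L = 5476 (L = Pow(Add(84, Add(-5, -5)), 2) = Pow(Add(84, -10), 2) = Pow(74, 2) = 5476)
Add(Function('E')(-128), L) = Add(-102, 5476) = 5374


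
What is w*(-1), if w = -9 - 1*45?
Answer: 54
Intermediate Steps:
w = -54 (w = -9 - 45 = -54)
w*(-1) = -54*(-1) = 54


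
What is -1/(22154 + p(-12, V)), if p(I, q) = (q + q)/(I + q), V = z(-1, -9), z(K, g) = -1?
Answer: -13/288004 ≈ -4.5138e-5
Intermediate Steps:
V = -1
p(I, q) = 2*q/(I + q) (p(I, q) = (2*q)/(I + q) = 2*q/(I + q))
-1/(22154 + p(-12, V)) = -1/(22154 + 2*(-1)/(-12 - 1)) = -1/(22154 + 2*(-1)/(-13)) = -1/(22154 + 2*(-1)*(-1/13)) = -1/(22154 + 2/13) = -1/288004/13 = -1*13/288004 = -13/288004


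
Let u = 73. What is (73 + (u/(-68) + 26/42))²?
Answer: 10731924025/2039184 ≈ 5262.9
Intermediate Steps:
(73 + (u/(-68) + 26/42))² = (73 + (73/(-68) + 26/42))² = (73 + (73*(-1/68) + 26*(1/42)))² = (73 + (-73/68 + 13/21))² = (73 - 649/1428)² = (103595/1428)² = 10731924025/2039184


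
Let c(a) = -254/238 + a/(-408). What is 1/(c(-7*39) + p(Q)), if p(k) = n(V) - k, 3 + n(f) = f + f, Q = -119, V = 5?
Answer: 952/119573 ≈ 0.0079617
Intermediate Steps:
c(a) = -127/119 - a/408 (c(a) = -254*1/238 + a*(-1/408) = -127/119 - a/408)
n(f) = -3 + 2*f (n(f) = -3 + (f + f) = -3 + 2*f)
p(k) = 7 - k (p(k) = (-3 + 2*5) - k = (-3 + 10) - k = 7 - k)
1/(c(-7*39) + p(Q)) = 1/((-127/119 - (-7)*39/408) + (7 - 1*(-119))) = 1/((-127/119 - 1/408*(-273)) + (7 + 119)) = 1/((-127/119 + 91/136) + 126) = 1/(-379/952 + 126) = 1/(119573/952) = 952/119573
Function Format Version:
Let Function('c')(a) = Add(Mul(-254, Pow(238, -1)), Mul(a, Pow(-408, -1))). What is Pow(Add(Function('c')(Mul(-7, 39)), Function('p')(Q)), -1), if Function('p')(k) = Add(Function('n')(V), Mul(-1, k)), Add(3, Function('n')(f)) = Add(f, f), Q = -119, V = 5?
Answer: Rational(952, 119573) ≈ 0.0079617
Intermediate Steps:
Function('c')(a) = Add(Rational(-127, 119), Mul(Rational(-1, 408), a)) (Function('c')(a) = Add(Mul(-254, Rational(1, 238)), Mul(a, Rational(-1, 408))) = Add(Rational(-127, 119), Mul(Rational(-1, 408), a)))
Function('n')(f) = Add(-3, Mul(2, f)) (Function('n')(f) = Add(-3, Add(f, f)) = Add(-3, Mul(2, f)))
Function('p')(k) = Add(7, Mul(-1, k)) (Function('p')(k) = Add(Add(-3, Mul(2, 5)), Mul(-1, k)) = Add(Add(-3, 10), Mul(-1, k)) = Add(7, Mul(-1, k)))
Pow(Add(Function('c')(Mul(-7, 39)), Function('p')(Q)), -1) = Pow(Add(Add(Rational(-127, 119), Mul(Rational(-1, 408), Mul(-7, 39))), Add(7, Mul(-1, -119))), -1) = Pow(Add(Add(Rational(-127, 119), Mul(Rational(-1, 408), -273)), Add(7, 119)), -1) = Pow(Add(Add(Rational(-127, 119), Rational(91, 136)), 126), -1) = Pow(Add(Rational(-379, 952), 126), -1) = Pow(Rational(119573, 952), -1) = Rational(952, 119573)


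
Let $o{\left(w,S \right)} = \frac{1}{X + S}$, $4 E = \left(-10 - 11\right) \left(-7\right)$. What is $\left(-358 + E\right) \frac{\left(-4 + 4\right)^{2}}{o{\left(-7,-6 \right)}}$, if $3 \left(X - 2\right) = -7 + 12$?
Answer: $0$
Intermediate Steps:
$X = \frac{11}{3}$ ($X = 2 + \frac{-7 + 12}{3} = 2 + \frac{1}{3} \cdot 5 = 2 + \frac{5}{3} = \frac{11}{3} \approx 3.6667$)
$E = \frac{147}{4}$ ($E = \frac{\left(-10 - 11\right) \left(-7\right)}{4} = \frac{\left(-21\right) \left(-7\right)}{4} = \frac{1}{4} \cdot 147 = \frac{147}{4} \approx 36.75$)
$o{\left(w,S \right)} = \frac{1}{\frac{11}{3} + S}$
$\left(-358 + E\right) \frac{\left(-4 + 4\right)^{2}}{o{\left(-7,-6 \right)}} = \left(-358 + \frac{147}{4}\right) \frac{\left(-4 + 4\right)^{2}}{3 \frac{1}{11 + 3 \left(-6\right)}} = - \frac{1285 \frac{0^{2}}{3 \frac{1}{11 - 18}}}{4} = - \frac{1285 \frac{0}{3 \frac{1}{-7}}}{4} = - \frac{1285 \frac{0}{3 \left(- \frac{1}{7}\right)}}{4} = - \frac{1285 \frac{0}{- \frac{3}{7}}}{4} = - \frac{1285 \cdot 0 \left(- \frac{7}{3}\right)}{4} = \left(- \frac{1285}{4}\right) 0 = 0$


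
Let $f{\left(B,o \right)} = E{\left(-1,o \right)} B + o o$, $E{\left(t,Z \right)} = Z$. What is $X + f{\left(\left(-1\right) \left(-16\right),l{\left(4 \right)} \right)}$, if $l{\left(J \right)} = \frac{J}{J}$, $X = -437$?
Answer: $-420$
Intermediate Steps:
$l{\left(J \right)} = 1$
$f{\left(B,o \right)} = o^{2} + B o$ ($f{\left(B,o \right)} = o B + o o = B o + o^{2} = o^{2} + B o$)
$X + f{\left(\left(-1\right) \left(-16\right),l{\left(4 \right)} \right)} = -437 + 1 \left(\left(-1\right) \left(-16\right) + 1\right) = -437 + 1 \left(16 + 1\right) = -437 + 1 \cdot 17 = -437 + 17 = -420$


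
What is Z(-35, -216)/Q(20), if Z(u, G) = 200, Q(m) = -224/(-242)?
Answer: 3025/14 ≈ 216.07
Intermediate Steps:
Q(m) = 112/121 (Q(m) = -224*(-1/242) = 112/121)
Z(-35, -216)/Q(20) = 200/(112/121) = 200*(121/112) = 3025/14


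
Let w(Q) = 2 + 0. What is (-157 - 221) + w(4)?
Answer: -376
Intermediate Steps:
w(Q) = 2
(-157 - 221) + w(4) = (-157 - 221) + 2 = -378 + 2 = -376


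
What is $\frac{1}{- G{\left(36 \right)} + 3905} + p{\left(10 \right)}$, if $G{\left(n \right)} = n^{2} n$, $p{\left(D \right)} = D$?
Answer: $\frac{427509}{42751} \approx 10.0$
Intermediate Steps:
$G{\left(n \right)} = n^{3}$
$\frac{1}{- G{\left(36 \right)} + 3905} + p{\left(10 \right)} = \frac{1}{- 36^{3} + 3905} + 10 = \frac{1}{\left(-1\right) 46656 + 3905} + 10 = \frac{1}{-46656 + 3905} + 10 = \frac{1}{-42751} + 10 = - \frac{1}{42751} + 10 = \frac{427509}{42751}$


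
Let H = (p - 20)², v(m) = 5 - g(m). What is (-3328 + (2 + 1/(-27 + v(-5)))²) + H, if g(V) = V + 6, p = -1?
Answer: -1525198/529 ≈ -2883.2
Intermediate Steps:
g(V) = 6 + V
v(m) = -1 - m (v(m) = 5 - (6 + m) = 5 + (-6 - m) = -1 - m)
H = 441 (H = (-1 - 20)² = (-21)² = 441)
(-3328 + (2 + 1/(-27 + v(-5)))²) + H = (-3328 + (2 + 1/(-27 + (-1 - 1*(-5))))²) + 441 = (-3328 + (2 + 1/(-27 + (-1 + 5)))²) + 441 = (-3328 + (2 + 1/(-27 + 4))²) + 441 = (-3328 + (2 + 1/(-23))²) + 441 = (-3328 + (2 - 1/23)²) + 441 = (-3328 + (45/23)²) + 441 = (-3328 + 2025/529) + 441 = -1758487/529 + 441 = -1525198/529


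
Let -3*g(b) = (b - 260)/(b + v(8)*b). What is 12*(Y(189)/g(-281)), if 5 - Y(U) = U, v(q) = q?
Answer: 16752096/541 ≈ 30965.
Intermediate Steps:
Y(U) = 5 - U
g(b) = -(-260 + b)/(27*b) (g(b) = -(b - 260)/(3*(b + 8*b)) = -(-260 + b)/(3*(9*b)) = -(-260 + b)*1/(9*b)/3 = -(-260 + b)/(27*b))
12*(Y(189)/g(-281)) = 12*((5 - 1*189)/(((1/27)*(260 - 1*(-281))/(-281)))) = 12*((5 - 189)/(((1/27)*(-1/281)*(260 + 281)))) = 12*(-184/((1/27)*(-1/281)*541)) = 12*(-184/(-541/7587)) = 12*(-184*(-7587/541)) = 12*(1396008/541) = 16752096/541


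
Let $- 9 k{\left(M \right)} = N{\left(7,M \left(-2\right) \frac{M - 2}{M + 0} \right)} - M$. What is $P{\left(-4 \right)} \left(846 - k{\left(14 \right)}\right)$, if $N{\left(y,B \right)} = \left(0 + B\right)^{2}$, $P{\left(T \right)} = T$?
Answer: $- \frac{32704}{9} \approx -3633.8$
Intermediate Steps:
$N{\left(y,B \right)} = B^{2}$
$k{\left(M \right)} = - \frac{\left(4 - 2 M\right)^{2}}{9} + \frac{M}{9}$ ($k{\left(M \right)} = - \frac{\left(M \left(-2\right) \frac{M - 2}{M + 0}\right)^{2} - M}{9} = - \frac{\left(- 2 M \frac{-2 + M}{M}\right)^{2} - M}{9} = - \frac{\left(4 - 2 M\right)^{2} - M}{9} = - \frac{\left(4 - 2 M\right)^{2}}{9} + \frac{M}{9}$)
$P{\left(-4 \right)} \left(846 - k{\left(14 \right)}\right) = - 4 \left(846 - \left(- \frac{4 \left(-2 + 14\right)^{2}}{9} + \frac{1}{9} \cdot 14\right)\right) = - 4 \left(846 - \left(- \frac{4 \cdot 12^{2}}{9} + \frac{14}{9}\right)\right) = - 4 \left(846 - \left(\left(- \frac{4}{9}\right) 144 + \frac{14}{9}\right)\right) = - 4 \left(846 - \left(-64 + \frac{14}{9}\right)\right) = - 4 \left(846 - - \frac{562}{9}\right) = - 4 \left(846 + \frac{562}{9}\right) = \left(-4\right) \frac{8176}{9} = - \frac{32704}{9}$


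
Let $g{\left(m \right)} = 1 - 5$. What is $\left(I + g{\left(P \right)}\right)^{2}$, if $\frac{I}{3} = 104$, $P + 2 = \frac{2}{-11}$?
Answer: $94864$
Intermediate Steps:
$P = - \frac{24}{11}$ ($P = -2 + \frac{2}{-11} = -2 + 2 \left(- \frac{1}{11}\right) = -2 - \frac{2}{11} = - \frac{24}{11} \approx -2.1818$)
$I = 312$ ($I = 3 \cdot 104 = 312$)
$g{\left(m \right)} = -4$
$\left(I + g{\left(P \right)}\right)^{2} = \left(312 - 4\right)^{2} = 308^{2} = 94864$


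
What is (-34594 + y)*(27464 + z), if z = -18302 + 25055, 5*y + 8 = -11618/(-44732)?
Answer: -132379418696163/111830 ≈ -1.1838e+9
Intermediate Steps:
y = -173119/111830 (y = -8/5 + (-11618/(-44732))/5 = -8/5 + (-11618*(-1/44732))/5 = -8/5 + (⅕)*(5809/22366) = -8/5 + 5809/111830 = -173119/111830 ≈ -1.5481)
z = 6753
(-34594 + y)*(27464 + z) = (-34594 - 173119/111830)*(27464 + 6753) = -3868820139/111830*34217 = -132379418696163/111830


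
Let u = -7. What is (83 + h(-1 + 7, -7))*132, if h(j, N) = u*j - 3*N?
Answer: 8184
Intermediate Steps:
h(j, N) = -7*j - 3*N
(83 + h(-1 + 7, -7))*132 = (83 + (-7*(-1 + 7) - 3*(-7)))*132 = (83 + (-7*6 + 21))*132 = (83 + (-42 + 21))*132 = (83 - 21)*132 = 62*132 = 8184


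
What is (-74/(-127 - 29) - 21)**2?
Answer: 2563201/6084 ≈ 421.30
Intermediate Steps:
(-74/(-127 - 29) - 21)**2 = (-74/(-156) - 21)**2 = (-74*(-1/156) - 21)**2 = (37/78 - 21)**2 = (-1601/78)**2 = 2563201/6084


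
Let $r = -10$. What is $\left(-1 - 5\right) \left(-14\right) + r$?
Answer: $74$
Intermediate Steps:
$\left(-1 - 5\right) \left(-14\right) + r = \left(-1 - 5\right) \left(-14\right) - 10 = \left(-6\right) \left(-14\right) - 10 = 84 - 10 = 74$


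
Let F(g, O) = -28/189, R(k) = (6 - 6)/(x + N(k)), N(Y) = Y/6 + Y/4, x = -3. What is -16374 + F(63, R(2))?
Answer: -442102/27 ≈ -16374.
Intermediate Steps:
N(Y) = 5*Y/12 (N(Y) = Y*(1/6) + Y*(1/4) = Y/6 + Y/4 = 5*Y/12)
R(k) = 0 (R(k) = (6 - 6)/(-3 + 5*k/12) = 0/(-3 + 5*k/12) = 0)
F(g, O) = -4/27 (F(g, O) = -28*1/189 = -4/27)
-16374 + F(63, R(2)) = -16374 - 4/27 = -442102/27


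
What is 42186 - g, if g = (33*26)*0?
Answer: 42186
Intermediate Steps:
g = 0 (g = 858*0 = 0)
42186 - g = 42186 - 1*0 = 42186 + 0 = 42186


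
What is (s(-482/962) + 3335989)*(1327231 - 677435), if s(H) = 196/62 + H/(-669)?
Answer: 21623945751064104224/9975459 ≈ 2.1677e+12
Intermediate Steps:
s(H) = 98/31 - H/669 (s(H) = 196*(1/62) + H*(-1/669) = 98/31 - H/669)
(s(-482/962) + 3335989)*(1327231 - 677435) = ((98/31 - (-482)/(669*962)) + 3335989)*(1327231 - 677435) = ((98/31 - (-482)/(669*962)) + 3335989)*649796 = ((98/31 - 1/669*(-241/481)) + 3335989)*649796 = ((98/31 + 241/321789) + 3335989)*649796 = (31542793/9975459 + 3335989)*649796 = (33278053036744/9975459)*649796 = 21623945751064104224/9975459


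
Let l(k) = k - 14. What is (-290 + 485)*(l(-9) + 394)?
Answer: 72345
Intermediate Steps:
l(k) = -14 + k
(-290 + 485)*(l(-9) + 394) = (-290 + 485)*((-14 - 9) + 394) = 195*(-23 + 394) = 195*371 = 72345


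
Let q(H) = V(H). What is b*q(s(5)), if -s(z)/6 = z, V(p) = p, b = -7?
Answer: 210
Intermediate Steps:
s(z) = -6*z
q(H) = H
b*q(s(5)) = -(-42)*5 = -7*(-30) = 210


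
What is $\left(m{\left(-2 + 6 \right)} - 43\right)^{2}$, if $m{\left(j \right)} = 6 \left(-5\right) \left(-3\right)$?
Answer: $2209$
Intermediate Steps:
$m{\left(j \right)} = 90$ ($m{\left(j \right)} = \left(-30\right) \left(-3\right) = 90$)
$\left(m{\left(-2 + 6 \right)} - 43\right)^{2} = \left(90 - 43\right)^{2} = 47^{2} = 2209$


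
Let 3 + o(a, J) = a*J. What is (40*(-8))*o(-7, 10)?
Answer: 23360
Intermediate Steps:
o(a, J) = -3 + J*a (o(a, J) = -3 + a*J = -3 + J*a)
(40*(-8))*o(-7, 10) = (40*(-8))*(-3 + 10*(-7)) = -320*(-3 - 70) = -320*(-73) = 23360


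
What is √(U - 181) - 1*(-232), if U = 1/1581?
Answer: 232 + 28*I*√577065/1581 ≈ 232.0 + 13.454*I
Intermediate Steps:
U = 1/1581 ≈ 0.00063251
√(U - 181) - 1*(-232) = √(1/1581 - 181) - 1*(-232) = √(-286160/1581) + 232 = 28*I*√577065/1581 + 232 = 232 + 28*I*√577065/1581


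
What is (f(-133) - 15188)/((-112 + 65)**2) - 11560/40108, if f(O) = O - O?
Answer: -158674086/22149643 ≈ -7.1637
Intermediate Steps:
f(O) = 0
(f(-133) - 15188)/((-112 + 65)**2) - 11560/40108 = (0 - 15188)/((-112 + 65)**2) - 11560/40108 = -15188/((-47)**2) - 11560*1/40108 = -15188/2209 - 2890/10027 = -158674086/22149643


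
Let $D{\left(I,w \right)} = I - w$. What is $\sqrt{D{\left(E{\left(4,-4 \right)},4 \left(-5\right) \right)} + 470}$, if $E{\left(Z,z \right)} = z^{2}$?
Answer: $\sqrt{506} \approx 22.494$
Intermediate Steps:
$\sqrt{D{\left(E{\left(4,-4 \right)},4 \left(-5\right) \right)} + 470} = \sqrt{\left(\left(-4\right)^{2} - 4 \left(-5\right)\right) + 470} = \sqrt{\left(16 - -20\right) + 470} = \sqrt{\left(16 + 20\right) + 470} = \sqrt{36 + 470} = \sqrt{506}$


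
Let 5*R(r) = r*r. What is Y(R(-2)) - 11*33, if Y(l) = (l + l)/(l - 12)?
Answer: -2542/7 ≈ -363.14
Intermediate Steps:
R(r) = r²/5 (R(r) = (r*r)/5 = r²/5)
Y(l) = 2*l/(-12 + l) (Y(l) = (2*l)/(-12 + l) = 2*l/(-12 + l))
Y(R(-2)) - 11*33 = 2*((⅕)*(-2)²)/(-12 + (⅕)*(-2)²) - 11*33 = 2*((⅕)*4)/(-12 + (⅕)*4) - 363 = 2*(⅘)/(-12 + ⅘) - 363 = 2*(⅘)/(-56/5) - 363 = 2*(⅘)*(-5/56) - 363 = -⅐ - 363 = -2542/7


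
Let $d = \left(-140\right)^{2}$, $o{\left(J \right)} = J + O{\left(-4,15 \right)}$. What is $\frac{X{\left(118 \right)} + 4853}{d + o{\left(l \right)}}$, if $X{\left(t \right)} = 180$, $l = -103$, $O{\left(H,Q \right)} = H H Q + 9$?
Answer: $\frac{5033}{19746} \approx 0.25489$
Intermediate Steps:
$O{\left(H,Q \right)} = 9 + Q H^{2}$ ($O{\left(H,Q \right)} = H^{2} Q + 9 = Q H^{2} + 9 = 9 + Q H^{2}$)
$o{\left(J \right)} = 249 + J$ ($o{\left(J \right)} = J + \left(9 + 15 \left(-4\right)^{2}\right) = J + \left(9 + 15 \cdot 16\right) = J + \left(9 + 240\right) = J + 249 = 249 + J$)
$d = 19600$
$\frac{X{\left(118 \right)} + 4853}{d + o{\left(l \right)}} = \frac{180 + 4853}{19600 + \left(249 - 103\right)} = \frac{5033}{19600 + 146} = \frac{5033}{19746}$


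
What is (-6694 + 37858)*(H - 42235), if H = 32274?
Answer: -310424604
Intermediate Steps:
(-6694 + 37858)*(H - 42235) = (-6694 + 37858)*(32274 - 42235) = 31164*(-9961) = -310424604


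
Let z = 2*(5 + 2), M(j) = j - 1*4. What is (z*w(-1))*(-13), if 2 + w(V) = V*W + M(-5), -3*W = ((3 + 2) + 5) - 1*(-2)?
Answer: 1274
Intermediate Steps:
W = -4 (W = -(((3 + 2) + 5) - 1*(-2))/3 = -((5 + 5) + 2)/3 = -(10 + 2)/3 = -1/3*12 = -4)
M(j) = -4 + j (M(j) = j - 4 = -4 + j)
z = 14 (z = 2*7 = 14)
w(V) = -11 - 4*V (w(V) = -2 + (V*(-4) + (-4 - 5)) = -2 + (-4*V - 9) = -2 + (-9 - 4*V) = -11 - 4*V)
(z*w(-1))*(-13) = (14*(-11 - 4*(-1)))*(-13) = (14*(-11 + 4))*(-13) = (14*(-7))*(-13) = -98*(-13) = 1274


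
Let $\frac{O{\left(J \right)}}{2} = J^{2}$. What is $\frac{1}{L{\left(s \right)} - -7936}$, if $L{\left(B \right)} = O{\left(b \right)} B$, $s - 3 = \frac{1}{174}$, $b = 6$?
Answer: $\frac{29}{236420} \approx 0.00012266$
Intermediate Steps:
$s = \frac{523}{174}$ ($s = 3 + \frac{1}{174} = \frac{523}{174} \approx 3.0057$)
$O{\left(J \right)} = 2 J^{2}$
$L{\left(B \right)} = 72 B$ ($L{\left(B \right)} = 2 \cdot 6^{2} B = 2 \cdot 36 B = 72 B$)
$\frac{1}{L{\left(s \right)} - -7936} = \frac{1}{72 \cdot \frac{523}{174} - -7936} = \frac{1}{\frac{6276}{29} + 7936} = \frac{1}{\frac{236420}{29}} = \frac{29}{236420}$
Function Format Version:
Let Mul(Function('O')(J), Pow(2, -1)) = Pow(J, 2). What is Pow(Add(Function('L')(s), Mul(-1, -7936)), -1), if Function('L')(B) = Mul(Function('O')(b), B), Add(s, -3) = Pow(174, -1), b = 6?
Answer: Rational(29, 236420) ≈ 0.00012266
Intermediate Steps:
s = Rational(523, 174) (s = Add(3, Pow(174, -1)) = Add(3, Rational(1, 174)) = Rational(523, 174) ≈ 3.0057)
Function('O')(J) = Mul(2, Pow(J, 2))
Function('L')(B) = Mul(72, B) (Function('L')(B) = Mul(Mul(2, Pow(6, 2)), B) = Mul(Mul(2, 36), B) = Mul(72, B))
Pow(Add(Function('L')(s), Mul(-1, -7936)), -1) = Pow(Add(Mul(72, Rational(523, 174)), Mul(-1, -7936)), -1) = Pow(Add(Rational(6276, 29), 7936), -1) = Pow(Rational(236420, 29), -1) = Rational(29, 236420)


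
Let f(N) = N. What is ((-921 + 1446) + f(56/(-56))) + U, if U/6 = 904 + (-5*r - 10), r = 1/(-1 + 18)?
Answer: 100066/17 ≈ 5886.2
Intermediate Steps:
r = 1/17 ≈ 0.058824
U = 91158/17 (U = 6*(904 + (-5*1/17 - 10)) = 6*(904 + (-5/17 - 10)) = 6*(904 - 175/17) = 6*(15193/17) = 91158/17 ≈ 5362.2)
((-921 + 1446) + f(56/(-56))) + U = ((-921 + 1446) + 56/(-56)) + 91158/17 = (525 + 56*(-1/56)) + 91158/17 = (525 - 1) + 91158/17 = 524 + 91158/17 = 100066/17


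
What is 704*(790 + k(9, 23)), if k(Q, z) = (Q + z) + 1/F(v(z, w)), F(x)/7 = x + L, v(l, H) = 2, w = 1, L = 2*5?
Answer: 12152624/21 ≈ 5.7870e+5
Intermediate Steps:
L = 10
F(x) = 70 + 7*x (F(x) = 7*(x + 10) = 7*(10 + x) = 70 + 7*x)
k(Q, z) = 1/84 + Q + z (k(Q, z) = (Q + z) + 1/(70 + 7*2) = (Q + z) + 1/(70 + 14) = (Q + z) + 1/84 = 1/84 + Q + z)
704*(790 + k(9, 23)) = 704*(790 + (1/84 + 9 + 23)) = 704*(790 + 2689/84) = 704*(69049/84) = 12152624/21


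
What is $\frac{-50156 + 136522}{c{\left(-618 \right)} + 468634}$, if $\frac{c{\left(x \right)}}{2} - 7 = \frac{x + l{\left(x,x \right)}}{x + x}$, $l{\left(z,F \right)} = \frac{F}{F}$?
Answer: $\frac{53374188}{289625081} \approx 0.18429$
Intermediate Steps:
$l{\left(z,F \right)} = 1$
$c{\left(x \right)} = 14 + \frac{1 + x}{x}$ ($c{\left(x \right)} = 14 + 2 \frac{x + 1}{x + x} = 14 + 2 \frac{1 + x}{2 x} = 14 + \frac{1 + x}{x}$)
$\frac{-50156 + 136522}{c{\left(-618 \right)} + 468634} = \frac{-50156 + 136522}{\left(15 + \frac{1}{-618}\right) + 468634} = \frac{86366}{\left(15 - \frac{1}{618}\right) + 468634} = \frac{86366}{\frac{9269}{618} + 468634} = \frac{86366}{\frac{289625081}{618}} = 86366 \cdot \frac{618}{289625081} = \frac{53374188}{289625081}$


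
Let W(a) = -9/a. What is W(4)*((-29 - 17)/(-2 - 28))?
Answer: -69/20 ≈ -3.4500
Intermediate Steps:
W(4)*((-29 - 17)/(-2 - 28)) = (-9/4)*((-29 - 17)/(-2 - 28)) = (-9*¼)*(-46/(-30)) = -(-207)*(-1)/(2*30) = -9/4*23/15 = -69/20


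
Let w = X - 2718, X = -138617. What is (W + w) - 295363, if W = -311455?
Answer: -748153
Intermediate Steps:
w = -141335 (w = -138617 - 2718 = -141335)
(W + w) - 295363 = (-311455 - 141335) - 295363 = -452790 - 295363 = -748153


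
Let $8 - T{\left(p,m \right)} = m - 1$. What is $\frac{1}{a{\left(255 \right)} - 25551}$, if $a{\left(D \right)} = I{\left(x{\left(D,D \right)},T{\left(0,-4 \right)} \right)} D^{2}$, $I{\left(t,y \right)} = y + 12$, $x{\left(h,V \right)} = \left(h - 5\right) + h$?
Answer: $\frac{1}{1600074} \approx 6.2497 \cdot 10^{-7}$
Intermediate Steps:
$x{\left(h,V \right)} = -5 + 2 h$ ($x{\left(h,V \right)} = \left(-5 + h\right) + h = -5 + 2 h$)
$T{\left(p,m \right)} = 9 - m$ ($T{\left(p,m \right)} = 8 - \left(m - 1\right) = 8 - \left(-1 + m\right) = 9 - m$)
$I{\left(t,y \right)} = 12 + y$
$a{\left(D \right)} = 25 D^{2}$ ($a{\left(D \right)} = \left(12 + \left(9 - -4\right)\right) D^{2} = \left(12 + \left(9 + 4\right)\right) D^{2} = \left(12 + 13\right) D^{2} = 25 D^{2}$)
$\frac{1}{a{\left(255 \right)} - 25551} = \frac{1}{25 \cdot 255^{2} - 25551} = \frac{1}{25 \cdot 65025 - 25551} = \frac{1}{1625625 - 25551} = \frac{1}{1600074}$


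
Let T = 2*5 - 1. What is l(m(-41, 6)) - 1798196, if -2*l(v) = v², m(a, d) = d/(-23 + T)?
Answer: -176223217/98 ≈ -1.7982e+6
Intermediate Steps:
T = 9 (T = 10 - 1 = 9)
m(a, d) = -d/14 (m(a, d) = d/(-23 + 9) = d/(-14) = -d/14)
l(v) = -v²/2
l(m(-41, 6)) - 1798196 = -(-1/14*6)²/2 - 1798196 = -(-3/7)²/2 - 1798196 = -½*9/49 - 1798196 = -9/98 - 1798196 = -176223217/98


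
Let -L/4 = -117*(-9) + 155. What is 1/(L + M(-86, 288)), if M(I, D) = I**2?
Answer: 1/2564 ≈ 0.00039002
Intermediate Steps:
L = -4832 (L = -4*(-117*(-9) + 155) = -4*(1053 + 155) = -4*1208 = -4832)
1/(L + M(-86, 288)) = 1/(-4832 + (-86)**2) = 1/(-4832 + 7396) = 1/2564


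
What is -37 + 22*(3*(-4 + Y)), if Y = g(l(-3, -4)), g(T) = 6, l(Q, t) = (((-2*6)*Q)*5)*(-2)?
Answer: 95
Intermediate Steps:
l(Q, t) = 120*Q (l(Q, t) = (-12*Q*5)*(-2) = -60*Q*(-2) = 120*Q)
Y = 6
-37 + 22*(3*(-4 + Y)) = -37 + 22*(3*(-4 + 6)) = -37 + 22*(3*2) = -37 + 22*6 = -37 + 132 = 95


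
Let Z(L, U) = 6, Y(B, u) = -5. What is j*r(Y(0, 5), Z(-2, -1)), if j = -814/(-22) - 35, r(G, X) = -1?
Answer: -2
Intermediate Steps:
j = 2 (j = -814*(-1)/22 - 35 = -22*(-37/22) - 35 = 37 - 35 = 2)
j*r(Y(0, 5), Z(-2, -1)) = 2*(-1) = -2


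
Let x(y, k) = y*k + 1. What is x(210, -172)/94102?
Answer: -36119/94102 ≈ -0.38383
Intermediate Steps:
x(y, k) = 1 + k*y (x(y, k) = k*y + 1 = 1 + k*y)
x(210, -172)/94102 = (1 - 172*210)/94102 = (1 - 36120)*(1/94102) = -36119*1/94102 = -36119/94102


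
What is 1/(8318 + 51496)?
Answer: 1/59814 ≈ 1.6718e-5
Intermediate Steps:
1/(8318 + 51496) = 1/59814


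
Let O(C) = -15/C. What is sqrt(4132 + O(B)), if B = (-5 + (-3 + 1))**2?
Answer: sqrt(202453)/7 ≈ 64.278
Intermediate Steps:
B = 49 (B = (-5 - 2)**2 = (-7)**2 = 49)
sqrt(4132 + O(B)) = sqrt(4132 - 15/49) = sqrt(202453/49) = sqrt(202453)/7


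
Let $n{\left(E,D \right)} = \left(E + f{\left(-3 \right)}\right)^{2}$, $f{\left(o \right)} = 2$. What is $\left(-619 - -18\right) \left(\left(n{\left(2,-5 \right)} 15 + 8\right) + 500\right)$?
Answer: $-449548$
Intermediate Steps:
$n{\left(E,D \right)} = \left(2 + E\right)^{2}$ ($n{\left(E,D \right)} = \left(E + 2\right)^{2} = \left(2 + E\right)^{2}$)
$\left(-619 - -18\right) \left(\left(n{\left(2,-5 \right)} 15 + 8\right) + 500\right) = \left(-619 - -18\right) \left(\left(\left(2 + 2\right)^{2} \cdot 15 + 8\right) + 500\right) = \left(-619 + 18\right) \left(\left(4^{2} \cdot 15 + 8\right) + 500\right) = - 601 \left(\left(16 \cdot 15 + 8\right) + 500\right) = - 601 \left(\left(240 + 8\right) + 500\right) = - 601 \left(248 + 500\right) = \left(-601\right) 748 = -449548$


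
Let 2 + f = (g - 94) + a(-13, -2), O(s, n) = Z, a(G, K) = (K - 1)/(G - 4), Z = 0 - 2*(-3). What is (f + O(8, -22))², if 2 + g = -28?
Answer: 4149369/289 ≈ 14358.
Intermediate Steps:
g = -30 (g = -2 - 28 = -30)
Z = 6 (Z = 0 + 6 = 6)
a(G, K) = (-1 + K)/(-4 + G)
O(s, n) = 6
f = -2139/17 (f = -2 + ((-30 - 94) + (-1 - 2)/(-4 - 13)) = -2 + (-124 - 3/(-17)) = -2 + (-124 - 1/17*(-3)) = -2 + (-124 + 3/17) = -2 - 2105/17 = -2139/17 ≈ -125.82)
(f + O(8, -22))² = (-2139/17 + 6)² = (-2037/17)² = 4149369/289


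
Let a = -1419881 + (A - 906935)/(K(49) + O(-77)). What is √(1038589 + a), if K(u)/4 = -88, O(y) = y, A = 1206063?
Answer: 2*I*√17575421721/429 ≈ 618.05*I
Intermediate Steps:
K(u) = -352 (K(u) = 4*(-88) = -352)
a = -609428077/429 (a = -1419881 + (1206063 - 906935)/(-352 - 77) = -1419881 + 299128/(-429) = -1419881 + 299128*(-1/429) = -1419881 - 299128/429 = -609428077/429 ≈ -1.4206e+6)
√(1038589 + a) = √(1038589 - 609428077/429) = √(-163873396/429) = 2*I*√17575421721/429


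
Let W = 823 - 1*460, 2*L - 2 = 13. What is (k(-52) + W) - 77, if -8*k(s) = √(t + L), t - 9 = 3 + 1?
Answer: 286 - √82/16 ≈ 285.43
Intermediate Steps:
t = 13 (t = 9 + (3 + 1) = 9 + 4 = 13)
L = 15/2 (L = 1 + (½)*13 = 1 + 13/2 = 15/2 ≈ 7.5000)
W = 363 (W = 823 - 460 = 363)
k(s) = -√82/16 (k(s) = -√(13 + 15/2)/8 = -√82/16)
(k(-52) + W) - 77 = (-√82/16 + 363) - 77 = (363 - √82/16) - 77 = 286 - √82/16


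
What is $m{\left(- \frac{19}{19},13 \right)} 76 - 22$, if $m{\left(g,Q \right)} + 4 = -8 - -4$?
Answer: $-630$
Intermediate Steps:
$m{\left(g,Q \right)} = -8$ ($m{\left(g,Q \right)} = -4 - 4 = -8$)
$m{\left(- \frac{19}{19},13 \right)} 76 - 22 = \left(-8\right) 76 - 22 = -608 - 22 = -630$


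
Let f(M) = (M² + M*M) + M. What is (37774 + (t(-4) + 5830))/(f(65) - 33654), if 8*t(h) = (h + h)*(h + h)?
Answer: -43612/25139 ≈ -1.7348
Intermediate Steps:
t(h) = h²/2 (t(h) = ((h + h)*(h + h))/8 = ((2*h)*(2*h))/8 = (4*h²)/8 = h²/2)
f(M) = M + 2*M² (f(M) = (M² + M²) + M = 2*M² + M = M + 2*M²)
(37774 + (t(-4) + 5830))/(f(65) - 33654) = (37774 + ((½)*(-4)² + 5830))/(65*(1 + 2*65) - 33654) = (37774 + ((½)*16 + 5830))/(65*(1 + 130) - 33654) = (37774 + (8 + 5830))/(65*131 - 33654) = (37774 + 5838)/(8515 - 33654) = 43612/(-25139) = 43612*(-1/25139) = -43612/25139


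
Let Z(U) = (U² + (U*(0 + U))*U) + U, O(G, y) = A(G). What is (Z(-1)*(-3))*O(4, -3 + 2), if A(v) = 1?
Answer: 3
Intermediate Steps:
O(G, y) = 1
Z(U) = U + U² + U³ (Z(U) = (U² + (U*U)*U) + U = (U² + U²*U) + U = (U² + U³) + U = U + U² + U³)
(Z(-1)*(-3))*O(4, -3 + 2) = (-(1 - 1 + (-1)²)*(-3))*1 = (-(1 - 1 + 1)*(-3))*1 = (-1*1*(-3))*1 = -1*(-3)*1 = 3*1 = 3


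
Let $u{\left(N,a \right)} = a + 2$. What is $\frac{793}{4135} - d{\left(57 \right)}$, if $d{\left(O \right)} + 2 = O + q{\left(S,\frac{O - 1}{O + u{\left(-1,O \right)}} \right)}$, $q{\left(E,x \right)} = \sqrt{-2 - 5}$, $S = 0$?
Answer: $- \frac{226632}{4135} - i \sqrt{7} \approx -54.808 - 2.6458 i$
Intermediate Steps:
$u{\left(N,a \right)} = 2 + a$
$q{\left(E,x \right)} = i \sqrt{7}$ ($q{\left(E,x \right)} = \sqrt{-7} = i \sqrt{7}$)
$d{\left(O \right)} = -2 + O + i \sqrt{7}$ ($d{\left(O \right)} = -2 + \left(O + i \sqrt{7}\right) = -2 + O + i \sqrt{7}$)
$\frac{793}{4135} - d{\left(57 \right)} = \frac{793}{4135} - \left(-2 + 57 + i \sqrt{7}\right) = 793 \cdot \frac{1}{4135} - \left(55 + i \sqrt{7}\right) = \frac{793}{4135} - \left(55 + i \sqrt{7}\right) = - \frac{226632}{4135} - i \sqrt{7}$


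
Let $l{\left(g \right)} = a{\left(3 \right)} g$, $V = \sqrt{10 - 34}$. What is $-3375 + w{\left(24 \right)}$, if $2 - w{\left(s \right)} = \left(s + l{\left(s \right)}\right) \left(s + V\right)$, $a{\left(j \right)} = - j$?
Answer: $-2221 + 96 i \sqrt{6} \approx -2221.0 + 235.15 i$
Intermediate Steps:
$V = 2 i \sqrt{6}$ ($V = \sqrt{-24} = 2 i \sqrt{6} \approx 4.899 i$)
$l{\left(g \right)} = - 3 g$ ($l{\left(g \right)} = \left(-1\right) 3 g = - 3 g$)
$w{\left(s \right)} = 2 + 2 s \left(s + 2 i \sqrt{6}\right)$ ($w{\left(s \right)} = 2 - \left(s - 3 s\right) \left(s + 2 i \sqrt{6}\right) = 2 - - 2 s \left(s + 2 i \sqrt{6}\right) = 2 + 2 s \left(s + 2 i \sqrt{6}\right)$)
$-3375 + w{\left(24 \right)} = -3375 + \left(2 + 2 \cdot 24^{2} + 4 i 24 \sqrt{6}\right) = -3375 + \left(2 + 2 \cdot 576 + 96 i \sqrt{6}\right) = -3375 + \left(2 + 1152 + 96 i \sqrt{6}\right) = -3375 + \left(1154 + 96 i \sqrt{6}\right) = -2221 + 96 i \sqrt{6}$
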